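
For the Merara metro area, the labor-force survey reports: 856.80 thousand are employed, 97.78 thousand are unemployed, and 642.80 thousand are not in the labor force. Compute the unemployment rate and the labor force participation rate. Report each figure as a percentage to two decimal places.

Unemployment rate ≈ 10.24%; labor force participation rate ≈ 59.76%.

Labor force = employed + unemployed = 856.80 + 97.78 = 954.58 thousand.
Working-age population = 954.58 + 642.80 = 1,597.38 thousand.
Unemployment rate = 97.78 / 954.58 = 10.24%.
Labor force participation rate = 954.58 / 1,597.38 = 59.76%.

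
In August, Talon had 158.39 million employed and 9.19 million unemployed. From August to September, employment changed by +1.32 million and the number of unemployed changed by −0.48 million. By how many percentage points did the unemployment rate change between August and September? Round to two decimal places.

August: labor force = 158.39 + 9.19 = 167.58; u = 9.19/167.58 = 5.48%.
September: labor force = 159.71 + 8.71 = 168.42; u = 8.71/168.42 = 5.17%.
Change = 5.17% − 5.48% = −0.31 pp.

The unemployment rate changed by −0.31 percentage points.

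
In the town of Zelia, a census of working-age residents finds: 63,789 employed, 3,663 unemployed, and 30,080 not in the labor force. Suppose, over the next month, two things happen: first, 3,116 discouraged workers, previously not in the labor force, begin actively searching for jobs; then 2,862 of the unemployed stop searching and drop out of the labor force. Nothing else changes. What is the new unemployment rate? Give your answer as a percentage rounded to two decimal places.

New unemployment rate ≈ 5.79%.

Initially, labor force = 63,789 + 3,663 = 67,452, so u = 3,663/67,452 = 5.43%.
After the first change, unemployed and labor force both rise by 3,116 → E = 63,789, U = 6,779, labor force = 70,568.
After the second change, unemployed and labor force both fall by 2,862 → E = 63,789, U = 3,917, labor force = 67,706.
New unemployment rate = 3,917 / 67,706 = 5.79%.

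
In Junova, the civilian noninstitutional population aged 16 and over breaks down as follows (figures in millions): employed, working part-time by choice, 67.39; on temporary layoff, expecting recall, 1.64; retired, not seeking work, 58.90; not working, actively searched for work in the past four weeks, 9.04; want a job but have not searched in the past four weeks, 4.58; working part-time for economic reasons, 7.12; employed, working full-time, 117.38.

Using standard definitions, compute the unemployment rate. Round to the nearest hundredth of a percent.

Employed = 67.39 + 7.12 + 117.38 = 191.89 million (anyone who worked, including part-time for economic reasons, counts as employed).
Unemployed = 1.64 + 9.04 = 10.68 million (jobless and actively searching, or on temporary layoff).
Labor force = 191.89 + 10.68 = 202.57 million.
Unemployment rate = 10.68 / 202.57 = 5.27%.

Unemployment rate ≈ 5.27%.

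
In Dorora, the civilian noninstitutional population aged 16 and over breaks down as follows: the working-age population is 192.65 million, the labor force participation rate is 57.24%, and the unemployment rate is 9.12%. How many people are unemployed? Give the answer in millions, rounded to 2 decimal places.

About 10.06 million are unemployed.

Labor force = 0.5724 × 192.65 = 110.27 million.
Unemployed = 0.0912 × 110.27 ≈ 10.06 million.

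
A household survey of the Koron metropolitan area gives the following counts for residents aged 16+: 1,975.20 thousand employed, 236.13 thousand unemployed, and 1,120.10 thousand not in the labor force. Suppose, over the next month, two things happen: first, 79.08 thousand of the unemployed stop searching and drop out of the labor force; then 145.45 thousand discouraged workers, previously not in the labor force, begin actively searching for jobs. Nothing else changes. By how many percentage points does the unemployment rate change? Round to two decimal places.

The unemployment rate changes by +2.60 percentage points.

Initially, labor force = 1,975.20 + 236.13 = 2,211.33 thousand, so u = 236.13/2,211.33 = 10.68%.
After the first change, unemployed and labor force both fall by 79.08 → E = 1,975.20, U = 157.05, labor force = 2,132.25 thousand.
After the second change, unemployed and labor force both rise by 145.45 → E = 1,975.20, U = 302.50, labor force = 2,277.70 thousand.
New unemployment rate = 302.50 / 2,277.70 = 13.28%.
Change = 13.28% − 10.68% = +2.60 percentage points.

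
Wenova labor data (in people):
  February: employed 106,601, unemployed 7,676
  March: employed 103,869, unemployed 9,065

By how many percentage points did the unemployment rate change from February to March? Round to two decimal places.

February: labor force = 106,601 + 7,676 = 114,277; u = 7,676/114,277 = 6.72%.
March: labor force = 103,869 + 9,065 = 112,934; u = 9,065/112,934 = 8.03%.
Change = 8.03% − 6.72% = +1.31 pp.

The unemployment rate changed by +1.31 percentage points.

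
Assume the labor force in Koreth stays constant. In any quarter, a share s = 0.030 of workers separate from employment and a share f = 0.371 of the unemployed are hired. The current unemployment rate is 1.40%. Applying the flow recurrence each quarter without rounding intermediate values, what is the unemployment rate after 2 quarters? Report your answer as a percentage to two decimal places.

With a fixed labor force, u_{t+1} = u_t + s·(1−u_t) − f·u_t = u_t·(1−s−f) + s.
Here 1−s−f = 0.599 and s = 0.030.
u_1 = 0.014000 × 0.599 + 0.030 = 0.038386.
u_2 = 0.038386 × 0.599 + 0.030 = 0.052993.

Unemployment rate after two quarters ≈ 5.30%.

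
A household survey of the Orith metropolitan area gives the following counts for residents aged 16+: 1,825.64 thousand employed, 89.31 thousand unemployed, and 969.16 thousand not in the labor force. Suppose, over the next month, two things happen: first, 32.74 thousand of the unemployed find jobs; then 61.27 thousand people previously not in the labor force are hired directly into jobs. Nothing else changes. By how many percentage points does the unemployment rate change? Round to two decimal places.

The unemployment rate changes by −1.80 percentage points.

Initially, labor force = 1,825.64 + 89.31 = 1,914.95 thousand, so u = 89.31/1,914.95 = 4.66%.
After the first change, unemployed falls and employed rises by 32.74; labor force unchanged → E = 1,858.38, U = 56.57, labor force = 1,914.95 thousand.
After the second change, employed and labor force both rise by 61.27; unemployed unchanged → E = 1,919.65, U = 56.57, labor force = 1,976.22 thousand.
New unemployment rate = 56.57 / 1,976.22 = 2.86%.
Change = 2.86% − 4.66% = −1.80 percentage points.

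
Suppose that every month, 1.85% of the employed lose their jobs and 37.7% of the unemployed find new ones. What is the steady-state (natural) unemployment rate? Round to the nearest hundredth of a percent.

Steady-state unemployment rate ≈ 4.68%.

At steady state the flows balance: s·E = f·U, so U/(E+U) = s/(s+f).
u* = 1.85 / (1.85 + 37.7) = 1.85 / 39.55 = 4.68%.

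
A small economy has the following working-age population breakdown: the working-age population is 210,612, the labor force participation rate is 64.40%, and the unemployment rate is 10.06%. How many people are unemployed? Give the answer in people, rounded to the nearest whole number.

Labor force = 0.6440 × 210,612 = 135,634.
Unemployed = 0.1006 × 135,634 ≈ 13,645.

About 13,645 are unemployed.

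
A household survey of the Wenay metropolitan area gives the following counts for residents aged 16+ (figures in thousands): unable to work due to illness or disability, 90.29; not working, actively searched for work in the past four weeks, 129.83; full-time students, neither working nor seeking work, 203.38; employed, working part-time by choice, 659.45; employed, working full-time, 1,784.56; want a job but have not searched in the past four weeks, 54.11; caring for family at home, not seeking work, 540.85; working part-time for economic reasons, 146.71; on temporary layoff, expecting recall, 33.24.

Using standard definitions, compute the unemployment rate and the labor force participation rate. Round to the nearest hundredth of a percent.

Employed = 659.45 + 1,784.56 + 146.71 = 2,590.72 thousand (anyone who worked, including part-time for economic reasons, counts as employed).
Unemployed = 129.83 + 33.24 = 163.07 thousand (jobless and actively searching, or on temporary layoff).
Labor force = 2,590.72 + 163.07 = 2,753.79 thousand.
Not in labor force = 90.29 + 203.38 + 54.11 + 540.85 = 888.63 thousand (those not working and not actively searching are outside the labor force — including those who want a job but have given up searching).
Civilian working-age population = 2,753.79 + 888.63 = 3,642.42 thousand.
Unemployment rate = 163.07 / 2,753.79 = 5.92%.
Labor force participation rate = 2,753.79 / 3,642.42 = 75.60%.

Unemployment rate ≈ 5.92%; labor force participation rate ≈ 75.60%.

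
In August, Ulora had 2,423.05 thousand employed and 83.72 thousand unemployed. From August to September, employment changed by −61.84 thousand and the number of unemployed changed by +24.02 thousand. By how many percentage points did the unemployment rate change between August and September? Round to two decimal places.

August: labor force = 2,423.05 + 83.72 = 2,506.77; u = 83.72/2,506.77 = 3.34%.
September: labor force = 2,361.21 + 107.74 = 2,468.95; u = 107.74/2,468.95 = 4.36%.
Change = 4.36% − 3.34% = +1.02 pp.

The unemployment rate changed by +1.02 percentage points.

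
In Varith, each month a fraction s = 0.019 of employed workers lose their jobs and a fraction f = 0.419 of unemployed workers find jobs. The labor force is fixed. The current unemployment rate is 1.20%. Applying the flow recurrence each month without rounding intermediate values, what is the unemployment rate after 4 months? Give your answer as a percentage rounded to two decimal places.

With a fixed labor force, u_{t+1} = u_t + s·(1−u_t) − f·u_t = u_t·(1−s−f) + s.
Here 1−s−f = 0.562 and s = 0.019.
u_1 = 0.012000 × 0.562 + 0.019 = 0.025744.
u_2 = 0.025744 × 0.562 + 0.019 = 0.033468.
u_3 = 0.033468 × 0.562 + 0.019 = 0.037809.
u_4 = 0.037809 × 0.562 + 0.019 = 0.040249.

Unemployment rate after four months ≈ 4.02%.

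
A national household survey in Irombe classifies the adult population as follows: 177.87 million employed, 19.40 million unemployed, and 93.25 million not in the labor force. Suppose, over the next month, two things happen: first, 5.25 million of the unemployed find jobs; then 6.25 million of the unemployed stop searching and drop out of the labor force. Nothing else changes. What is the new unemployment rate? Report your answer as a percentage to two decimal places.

New unemployment rate ≈ 4.14%.

Initially, labor force = 177.87 + 19.40 = 197.27 million, so u = 19.40/197.27 = 9.83%.
After the first change, unemployed falls and employed rises by 5.25; labor force unchanged → E = 183.12, U = 14.15, labor force = 197.27 million.
After the second change, unemployed and labor force both fall by 6.25 → E = 183.12, U = 7.90, labor force = 191.02 million.
New unemployment rate = 7.90 / 191.02 = 4.14%.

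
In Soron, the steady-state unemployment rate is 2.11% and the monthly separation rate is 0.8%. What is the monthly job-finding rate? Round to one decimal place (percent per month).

Job-finding rate ≈ 37.1% per month.

From u* = s/(s+f): f = s·(1−u)/u.
f = 0.8 × (1 − 0.0211) / 0.0211 = 0.7831 / 0.0211 ≈ 37.1% per month.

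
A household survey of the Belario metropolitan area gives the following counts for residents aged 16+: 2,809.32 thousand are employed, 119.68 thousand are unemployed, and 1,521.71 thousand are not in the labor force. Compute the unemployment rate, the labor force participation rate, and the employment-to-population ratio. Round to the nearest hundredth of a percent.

Unemployment rate ≈ 4.09%; labor force participation rate ≈ 65.81%; employment-population ratio ≈ 63.12%.

Labor force = employed + unemployed = 2,809.32 + 119.68 = 2,929.00 thousand.
Working-age population = 2,929.00 + 1,521.71 = 4,450.71 thousand.
Unemployment rate = 119.68 / 2,929.00 = 4.09%.
Labor force participation rate = 2,929.00 / 4,450.71 = 65.81%.
Employment-population ratio = 2,809.32 / 4,450.71 = 63.12%.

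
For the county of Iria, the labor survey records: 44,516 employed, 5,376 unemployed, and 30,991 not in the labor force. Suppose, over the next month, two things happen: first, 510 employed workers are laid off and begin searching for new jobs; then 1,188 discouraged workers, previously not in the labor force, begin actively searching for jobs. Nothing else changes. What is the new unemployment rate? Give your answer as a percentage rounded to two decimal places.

New unemployment rate ≈ 13.85%.

Initially, labor force = 44,516 + 5,376 = 49,892, so u = 5,376/49,892 = 10.78%.
After the first change, employed falls and unemployed rises by 510; labor force unchanged → E = 44,006, U = 5,886, labor force = 49,892.
After the second change, unemployed and labor force both rise by 1,188 → E = 44,006, U = 7,074, labor force = 51,080.
New unemployment rate = 7,074 / 51,080 = 13.85%.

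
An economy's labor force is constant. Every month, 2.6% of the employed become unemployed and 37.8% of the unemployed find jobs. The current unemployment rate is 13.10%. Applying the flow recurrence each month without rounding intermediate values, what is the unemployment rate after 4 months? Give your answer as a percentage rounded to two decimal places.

Unemployment rate after four months ≈ 7.28%.

With a fixed labor force, u_{t+1} = u_t + s·(1−u_t) − f·u_t = u_t·(1−s−f) + s.
Here 1−s−f = 0.596 and s = 0.026.
u_1 = 0.131000 × 0.596 + 0.026 = 0.104076.
u_2 = 0.104076 × 0.596 + 0.026 = 0.088029.
u_3 = 0.088029 × 0.596 + 0.026 = 0.078465.
u_4 = 0.078465 × 0.596 + 0.026 = 0.072765.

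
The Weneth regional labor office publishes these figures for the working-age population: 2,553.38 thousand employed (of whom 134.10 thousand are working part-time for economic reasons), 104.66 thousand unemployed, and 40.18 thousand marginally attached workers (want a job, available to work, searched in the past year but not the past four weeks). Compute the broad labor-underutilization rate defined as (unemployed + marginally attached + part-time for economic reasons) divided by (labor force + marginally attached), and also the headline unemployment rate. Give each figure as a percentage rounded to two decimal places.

Labor force = 2,553.38 + 104.66 = 2,658.04 thousand.
Numerator = 104.66 + 40.18 + 134.10 = 278.94 thousand.
Denominator = 2,658.04 + 40.18 = 2,698.22 thousand.
Broad rate = 278.94 / 2,698.22 = 10.34%.
Headline unemployment rate = 104.66 / 2,658.04 = 3.94%.

Broad underutilization rate ≈ 10.34%; headline unemployment rate ≈ 3.94%.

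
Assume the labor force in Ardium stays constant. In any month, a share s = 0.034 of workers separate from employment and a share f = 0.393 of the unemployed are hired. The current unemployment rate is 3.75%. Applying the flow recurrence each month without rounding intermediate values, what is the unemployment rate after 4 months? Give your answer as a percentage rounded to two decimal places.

With a fixed labor force, u_{t+1} = u_t + s·(1−u_t) − f·u_t = u_t·(1−s−f) + s.
Here 1−s−f = 0.573 and s = 0.034.
u_1 = 0.037500 × 0.573 + 0.034 = 0.055487.
u_2 = 0.055487 × 0.573 + 0.034 = 0.065794.
u_3 = 0.065794 × 0.573 + 0.034 = 0.071700.
u_4 = 0.071700 × 0.573 + 0.034 = 0.075084.

Unemployment rate after four months ≈ 7.51%.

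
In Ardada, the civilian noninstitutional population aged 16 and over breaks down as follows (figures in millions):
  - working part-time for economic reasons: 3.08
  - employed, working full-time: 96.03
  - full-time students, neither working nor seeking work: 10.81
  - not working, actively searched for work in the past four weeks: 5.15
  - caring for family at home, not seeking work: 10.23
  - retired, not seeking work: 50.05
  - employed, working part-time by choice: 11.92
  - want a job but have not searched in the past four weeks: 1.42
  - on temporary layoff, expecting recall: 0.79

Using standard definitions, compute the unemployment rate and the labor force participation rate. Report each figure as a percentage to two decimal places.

Employed = 3.08 + 96.03 + 11.92 = 111.03 million (anyone who worked, including part-time for economic reasons, counts as employed).
Unemployed = 5.15 + 0.79 = 5.94 million (jobless and actively searching, or on temporary layoff).
Labor force = 111.03 + 5.94 = 116.97 million.
Not in labor force = 10.81 + 10.23 + 50.05 + 1.42 = 72.51 million (those not working and not actively searching are outside the labor force — including those who want a job but have given up searching).
Civilian working-age population = 116.97 + 72.51 = 189.48 million.
Unemployment rate = 5.94 / 116.97 = 5.08%.
Labor force participation rate = 116.97 / 189.48 = 61.73%.

Unemployment rate ≈ 5.08%; labor force participation rate ≈ 61.73%.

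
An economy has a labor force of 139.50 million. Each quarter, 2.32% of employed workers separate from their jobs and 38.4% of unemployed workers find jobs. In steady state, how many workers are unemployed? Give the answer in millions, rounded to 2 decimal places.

About 7.95 million are unemployed in steady state.

Steady-state unemployment rate u* = s/(s+f) = 2.32/(2.32+38.4) = 0.056974.
Unemployed = u* × labor force = 0.056974 × 139.50 ≈ 7.95 million.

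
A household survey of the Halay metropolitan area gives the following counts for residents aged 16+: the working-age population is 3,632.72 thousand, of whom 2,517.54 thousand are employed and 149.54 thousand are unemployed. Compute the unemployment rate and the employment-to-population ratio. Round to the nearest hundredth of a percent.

Unemployment rate ≈ 5.61%; employment-population ratio ≈ 69.30%.

Labor force = employed + unemployed = 2,517.54 + 149.54 = 2,667.08 thousand.
Unemployment rate = 149.54 / 2,667.08 = 5.61%.
Employment-population ratio = 2,517.54 / 3,632.72 = 69.30%.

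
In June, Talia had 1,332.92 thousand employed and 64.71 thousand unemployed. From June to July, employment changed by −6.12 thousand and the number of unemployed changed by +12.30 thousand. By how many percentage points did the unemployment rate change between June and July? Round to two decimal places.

The unemployment rate changed by +0.86 percentage points.

June: labor force = 1,332.92 + 64.71 = 1,397.63; u = 64.71/1,397.63 = 4.63%.
July: labor force = 1,326.80 + 77.01 = 1,403.81; u = 77.01/1,403.81 = 5.49%.
Change = 5.49% − 4.63% = +0.86 pp.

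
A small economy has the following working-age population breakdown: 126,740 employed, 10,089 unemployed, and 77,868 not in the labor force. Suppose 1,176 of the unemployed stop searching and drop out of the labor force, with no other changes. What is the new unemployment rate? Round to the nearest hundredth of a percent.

Initially, labor force = 126,740 + 10,089 = 136,829, so u = 10,089/136,829 = 7.37%.
After the change, unemployed and labor force both fall by 1,176 → E = 126,740, U = 8,913, labor force = 135,653.
New unemployment rate = 8,913 / 135,653 = 6.57%.

New unemployment rate ≈ 6.57%.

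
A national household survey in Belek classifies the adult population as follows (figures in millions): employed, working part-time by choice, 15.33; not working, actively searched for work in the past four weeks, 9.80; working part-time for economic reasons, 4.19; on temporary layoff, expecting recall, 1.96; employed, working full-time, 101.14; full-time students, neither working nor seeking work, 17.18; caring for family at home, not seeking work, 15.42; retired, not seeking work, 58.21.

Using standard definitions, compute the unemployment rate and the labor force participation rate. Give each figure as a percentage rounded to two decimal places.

Unemployment rate ≈ 8.88%; labor force participation rate ≈ 59.32%.

Employed = 15.33 + 4.19 + 101.14 = 120.66 million (anyone who worked, including part-time for economic reasons, counts as employed).
Unemployed = 9.80 + 1.96 = 11.76 million (jobless and actively searching, or on temporary layoff).
Labor force = 120.66 + 11.76 = 132.42 million.
Not in labor force = 17.18 + 15.42 + 58.21 = 90.81 million (those not working and not actively searching are outside the labor force).
Civilian working-age population = 132.42 + 90.81 = 223.23 million.
Unemployment rate = 11.76 / 132.42 = 8.88%.
Labor force participation rate = 132.42 / 223.23 = 59.32%.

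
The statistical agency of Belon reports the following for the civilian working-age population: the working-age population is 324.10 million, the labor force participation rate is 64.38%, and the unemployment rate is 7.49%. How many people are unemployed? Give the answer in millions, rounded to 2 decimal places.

About 15.63 million are unemployed.

Labor force = 0.6438 × 324.10 = 208.66 million.
Unemployed = 0.0749 × 208.66 ≈ 15.63 million.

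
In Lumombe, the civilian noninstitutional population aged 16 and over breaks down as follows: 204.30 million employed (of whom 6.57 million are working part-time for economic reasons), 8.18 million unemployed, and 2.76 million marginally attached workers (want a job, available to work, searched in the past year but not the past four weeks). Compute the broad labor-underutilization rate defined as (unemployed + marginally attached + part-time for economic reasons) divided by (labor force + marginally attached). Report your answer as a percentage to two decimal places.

Labor force = 204.30 + 8.18 = 212.48 million.
Numerator = 8.18 + 2.76 + 6.57 = 17.51 million.
Denominator = 212.48 + 2.76 = 215.24 million.
Broad rate = 17.51 / 215.24 = 8.14%.

Broad underutilization rate ≈ 8.14%.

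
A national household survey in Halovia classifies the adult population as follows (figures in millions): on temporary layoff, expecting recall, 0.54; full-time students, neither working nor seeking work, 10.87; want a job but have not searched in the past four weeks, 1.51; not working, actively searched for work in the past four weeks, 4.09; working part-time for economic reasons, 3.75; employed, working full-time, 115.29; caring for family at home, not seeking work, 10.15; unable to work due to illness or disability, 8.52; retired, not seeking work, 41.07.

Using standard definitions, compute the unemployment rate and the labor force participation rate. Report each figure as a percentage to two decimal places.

Unemployment rate ≈ 3.74%; labor force participation rate ≈ 63.16%.

Employed = 3.75 + 115.29 = 119.04 million (anyone who worked, including part-time for economic reasons, counts as employed).
Unemployed = 0.54 + 4.09 = 4.63 million (jobless and actively searching, or on temporary layoff).
Labor force = 119.04 + 4.63 = 123.67 million.
Not in labor force = 10.87 + 1.51 + 10.15 + 8.52 + 41.07 = 72.12 million (those not working and not actively searching are outside the labor force — including those who want a job but have given up searching).
Civilian working-age population = 123.67 + 72.12 = 195.79 million.
Unemployment rate = 4.63 / 123.67 = 3.74%.
Labor force participation rate = 123.67 / 195.79 = 63.16%.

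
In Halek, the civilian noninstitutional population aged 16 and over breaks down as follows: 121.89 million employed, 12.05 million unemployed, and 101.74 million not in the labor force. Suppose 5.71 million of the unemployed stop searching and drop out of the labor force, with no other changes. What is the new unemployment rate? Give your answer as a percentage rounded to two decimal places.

Initially, labor force = 121.89 + 12.05 = 133.94 million, so u = 12.05/133.94 = 9.00%.
After the change, unemployed and labor force both fall by 5.71 → E = 121.89, U = 6.34, labor force = 128.23 million.
New unemployment rate = 6.34 / 128.23 = 4.94%.

New unemployment rate ≈ 4.94%.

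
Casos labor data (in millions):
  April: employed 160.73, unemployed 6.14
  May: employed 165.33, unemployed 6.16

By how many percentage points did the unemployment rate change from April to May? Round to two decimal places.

The unemployment rate changed by −0.09 percentage points.

April: labor force = 160.73 + 6.14 = 166.87; u = 6.14/166.87 = 3.68%.
May: labor force = 165.33 + 6.16 = 171.49; u = 6.16/171.49 = 3.59%.
Change = 3.59% − 3.68% = −0.09 pp.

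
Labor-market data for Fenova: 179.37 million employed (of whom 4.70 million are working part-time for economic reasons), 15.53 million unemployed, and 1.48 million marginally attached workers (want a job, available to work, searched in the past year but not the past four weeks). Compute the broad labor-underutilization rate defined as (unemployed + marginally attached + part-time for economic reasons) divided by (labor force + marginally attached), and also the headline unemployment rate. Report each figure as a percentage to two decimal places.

Broad underutilization rate ≈ 11.06%; headline unemployment rate ≈ 7.97%.

Labor force = 179.37 + 15.53 = 194.90 million.
Numerator = 15.53 + 1.48 + 4.70 = 21.71 million.
Denominator = 194.90 + 1.48 = 196.38 million.
Broad rate = 21.71 / 196.38 = 11.06%.
Headline unemployment rate = 15.53 / 194.90 = 7.97%.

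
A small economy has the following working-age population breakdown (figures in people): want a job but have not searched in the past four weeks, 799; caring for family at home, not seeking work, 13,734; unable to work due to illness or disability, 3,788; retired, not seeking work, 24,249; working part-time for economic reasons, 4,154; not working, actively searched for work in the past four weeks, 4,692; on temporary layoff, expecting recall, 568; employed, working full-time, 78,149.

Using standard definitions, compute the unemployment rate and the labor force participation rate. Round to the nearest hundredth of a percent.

Unemployment rate ≈ 6.01%; labor force participation rate ≈ 67.29%.

Employed = 4,154 + 78,149 = 82,303 (anyone who worked, including part-time for economic reasons, counts as employed).
Unemployed = 4,692 + 568 = 5,260 (jobless and actively searching, or on temporary layoff).
Labor force = 82,303 + 5,260 = 87,563.
Not in labor force = 799 + 13,734 + 3,788 + 24,249 = 42,570 (those not working and not actively searching are outside the labor force — including those who want a job but have given up searching).
Civilian working-age population = 87,563 + 42,570 = 130,133.
Unemployment rate = 5,260 / 87,563 = 6.01%.
Labor force participation rate = 87,563 / 130,133 = 67.29%.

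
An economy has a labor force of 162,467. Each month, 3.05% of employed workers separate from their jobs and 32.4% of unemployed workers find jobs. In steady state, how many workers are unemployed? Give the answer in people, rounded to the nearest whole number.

Steady-state unemployment rate u* = s/(s+f) = 3.05/(3.05+32.4) = 0.086037.
Unemployed = u* × labor force = 0.086037 × 162,467 ≈ 13,978.

About 13,978 are unemployed in steady state.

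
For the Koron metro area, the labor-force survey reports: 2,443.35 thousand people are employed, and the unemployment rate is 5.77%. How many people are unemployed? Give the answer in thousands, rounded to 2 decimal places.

About 149.61 thousand are unemployed.

Let U be the number unemployed. The labor force is E + U, and U/(E+U) = 0.0577.
So U = 0.0577 × 2,443.35 / (1 − 0.0577) = 140.9813 / 0.9423 ≈ 149.61 thousand.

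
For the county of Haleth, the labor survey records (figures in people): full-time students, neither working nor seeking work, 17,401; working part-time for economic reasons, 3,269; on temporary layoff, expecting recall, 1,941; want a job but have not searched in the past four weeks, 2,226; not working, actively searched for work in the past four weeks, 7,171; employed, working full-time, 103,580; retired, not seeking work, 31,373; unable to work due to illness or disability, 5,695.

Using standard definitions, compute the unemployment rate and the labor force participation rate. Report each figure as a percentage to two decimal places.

Unemployment rate ≈ 7.86%; labor force participation rate ≈ 67.16%.

Employed = 3,269 + 103,580 = 106,849 (anyone who worked, including part-time for economic reasons, counts as employed).
Unemployed = 1,941 + 7,171 = 9,112 (jobless and actively searching, or on temporary layoff).
Labor force = 106,849 + 9,112 = 115,961.
Not in labor force = 17,401 + 2,226 + 31,373 + 5,695 = 56,695 (those not working and not actively searching are outside the labor force — including those who want a job but have given up searching).
Civilian working-age population = 115,961 + 56,695 = 172,656.
Unemployment rate = 9,112 / 115,961 = 7.86%.
Labor force participation rate = 115,961 / 172,656 = 67.16%.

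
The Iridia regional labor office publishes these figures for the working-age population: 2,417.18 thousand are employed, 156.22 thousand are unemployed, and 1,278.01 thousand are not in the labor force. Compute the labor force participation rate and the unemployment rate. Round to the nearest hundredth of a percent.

Labor force participation rate ≈ 66.82%; unemployment rate ≈ 6.07%.

Labor force = employed + unemployed = 2,417.18 + 156.22 = 2,573.40 thousand.
Working-age population = 2,573.40 + 1,278.01 = 3,851.41 thousand.
Unemployment rate = 156.22 / 2,573.40 = 6.07%.
Labor force participation rate = 2,573.40 / 3,851.41 = 66.82%.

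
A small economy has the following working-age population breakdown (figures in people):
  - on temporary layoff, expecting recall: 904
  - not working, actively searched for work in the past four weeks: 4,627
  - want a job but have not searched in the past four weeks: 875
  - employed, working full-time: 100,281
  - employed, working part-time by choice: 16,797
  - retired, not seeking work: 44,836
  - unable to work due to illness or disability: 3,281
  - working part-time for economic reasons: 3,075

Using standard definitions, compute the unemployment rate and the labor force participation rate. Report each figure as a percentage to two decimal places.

Unemployment rate ≈ 4.40%; labor force participation rate ≈ 71.95%.

Employed = 100,281 + 16,797 + 3,075 = 120,153 (anyone who worked, including part-time for economic reasons, counts as employed).
Unemployed = 904 + 4,627 = 5,531 (jobless and actively searching, or on temporary layoff).
Labor force = 120,153 + 5,531 = 125,684.
Not in labor force = 875 + 44,836 + 3,281 = 48,992 (those not working and not actively searching are outside the labor force — including those who want a job but have given up searching).
Civilian working-age population = 125,684 + 48,992 = 174,676.
Unemployment rate = 5,531 / 125,684 = 4.40%.
Labor force participation rate = 125,684 / 174,676 = 71.95%.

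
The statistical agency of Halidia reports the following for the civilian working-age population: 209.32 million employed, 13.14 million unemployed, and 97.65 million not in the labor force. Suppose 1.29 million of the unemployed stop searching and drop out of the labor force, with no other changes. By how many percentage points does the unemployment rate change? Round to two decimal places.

Initially, labor force = 209.32 + 13.14 = 222.46 million, so u = 13.14/222.46 = 5.91%.
After the change, unemployed and labor force both fall by 1.29 → E = 209.32, U = 11.85, labor force = 221.17 million.
New unemployment rate = 11.85 / 221.17 = 5.36%.
Change = 5.36% − 5.91% = −0.55 percentage points.

The unemployment rate changes by −0.55 percentage points.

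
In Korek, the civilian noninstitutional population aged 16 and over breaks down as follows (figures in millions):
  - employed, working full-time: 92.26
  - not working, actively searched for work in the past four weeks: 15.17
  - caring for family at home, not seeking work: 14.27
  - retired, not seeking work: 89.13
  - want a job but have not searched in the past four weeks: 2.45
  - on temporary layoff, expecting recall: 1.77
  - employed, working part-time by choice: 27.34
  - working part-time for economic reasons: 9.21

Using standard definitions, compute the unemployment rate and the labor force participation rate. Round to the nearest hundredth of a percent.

Unemployment rate ≈ 11.62%; labor force participation rate ≈ 57.93%.

Employed = 92.26 + 27.34 + 9.21 = 128.81 million (anyone who worked, including part-time for economic reasons, counts as employed).
Unemployed = 15.17 + 1.77 = 16.94 million (jobless and actively searching, or on temporary layoff).
Labor force = 128.81 + 16.94 = 145.75 million.
Not in labor force = 14.27 + 89.13 + 2.45 = 105.85 million (those not working and not actively searching are outside the labor force — including those who want a job but have given up searching).
Civilian working-age population = 145.75 + 105.85 = 251.60 million.
Unemployment rate = 16.94 / 145.75 = 11.62%.
Labor force participation rate = 145.75 / 251.60 = 57.93%.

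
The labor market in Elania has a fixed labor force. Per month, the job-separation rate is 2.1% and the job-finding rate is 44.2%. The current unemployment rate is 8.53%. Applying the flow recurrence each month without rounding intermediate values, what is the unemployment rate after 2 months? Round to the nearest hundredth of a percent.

With a fixed labor force, u_{t+1} = u_t + s·(1−u_t) − f·u_t = u_t·(1−s−f) + s.
Here 1−s−f = 0.537 and s = 0.021.
u_1 = 0.085300 × 0.537 + 0.021 = 0.066806.
u_2 = 0.066806 × 0.537 + 0.021 = 0.056875.

Unemployment rate after two months ≈ 5.69%.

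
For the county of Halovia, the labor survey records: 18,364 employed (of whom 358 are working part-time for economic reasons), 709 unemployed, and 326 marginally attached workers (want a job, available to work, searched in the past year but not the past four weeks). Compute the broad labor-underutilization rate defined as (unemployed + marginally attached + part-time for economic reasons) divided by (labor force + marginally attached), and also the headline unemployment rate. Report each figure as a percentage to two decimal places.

Labor force = 18,364 + 709 = 19,073.
Numerator = 709 + 326 + 358 = 1,393.
Denominator = 19,073 + 326 = 19,399.
Broad rate = 1,393 / 19,399 = 7.18%.
Headline unemployment rate = 709 / 19,073 = 3.72%.

Broad underutilization rate ≈ 7.18%; headline unemployment rate ≈ 3.72%.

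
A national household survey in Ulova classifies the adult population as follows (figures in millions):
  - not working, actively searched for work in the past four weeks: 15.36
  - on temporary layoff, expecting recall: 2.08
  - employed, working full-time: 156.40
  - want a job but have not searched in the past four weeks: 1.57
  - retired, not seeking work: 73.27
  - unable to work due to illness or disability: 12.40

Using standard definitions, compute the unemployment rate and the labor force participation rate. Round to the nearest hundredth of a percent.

Employed = 156.40 million.
Unemployed = 15.36 + 2.08 = 17.44 million (jobless and actively searching, or on temporary layoff).
Labor force = 156.40 + 17.44 = 173.84 million.
Not in labor force = 1.57 + 73.27 + 12.40 = 87.24 million (those not working and not actively searching are outside the labor force — including those who want a job but have given up searching).
Civilian working-age population = 173.84 + 87.24 = 261.08 million.
Unemployment rate = 17.44 / 173.84 = 10.03%.
Labor force participation rate = 173.84 / 261.08 = 66.58%.

Unemployment rate ≈ 10.03%; labor force participation rate ≈ 66.58%.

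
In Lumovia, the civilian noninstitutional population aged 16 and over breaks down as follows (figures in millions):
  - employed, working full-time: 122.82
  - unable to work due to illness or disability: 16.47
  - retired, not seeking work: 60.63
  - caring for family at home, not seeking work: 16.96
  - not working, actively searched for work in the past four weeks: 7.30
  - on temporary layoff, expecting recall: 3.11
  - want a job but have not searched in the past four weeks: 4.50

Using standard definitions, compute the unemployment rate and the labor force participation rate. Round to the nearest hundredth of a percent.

Unemployment rate ≈ 7.81%; labor force participation rate ≈ 57.48%.

Employed = 122.82 million.
Unemployed = 7.30 + 3.11 = 10.41 million (jobless and actively searching, or on temporary layoff).
Labor force = 122.82 + 10.41 = 133.23 million.
Not in labor force = 16.47 + 60.63 + 16.96 + 4.50 = 98.56 million (those not working and not actively searching are outside the labor force — including those who want a job but have given up searching).
Civilian working-age population = 133.23 + 98.56 = 231.79 million.
Unemployment rate = 10.41 / 133.23 = 7.81%.
Labor force participation rate = 133.23 / 231.79 = 57.48%.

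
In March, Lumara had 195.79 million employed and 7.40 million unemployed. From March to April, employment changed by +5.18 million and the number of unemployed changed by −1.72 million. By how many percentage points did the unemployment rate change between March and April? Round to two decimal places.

March: labor force = 195.79 + 7.40 = 203.19; u = 7.40/203.19 = 3.64%.
April: labor force = 200.97 + 5.68 = 206.65; u = 5.68/206.65 = 2.75%.
Change = 2.75% − 3.64% = −0.89 pp.

The unemployment rate changed by −0.89 percentage points.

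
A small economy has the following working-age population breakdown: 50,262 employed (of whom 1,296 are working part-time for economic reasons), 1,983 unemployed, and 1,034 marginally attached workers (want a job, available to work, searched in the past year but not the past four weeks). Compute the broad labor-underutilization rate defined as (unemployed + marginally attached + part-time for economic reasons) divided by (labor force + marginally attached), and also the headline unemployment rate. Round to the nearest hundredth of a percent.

Labor force = 50,262 + 1,983 = 52,245.
Numerator = 1,983 + 1,034 + 1,296 = 4,313.
Denominator = 52,245 + 1,034 = 53,279.
Broad rate = 4,313 / 53,279 = 8.10%.
Headline unemployment rate = 1,983 / 52,245 = 3.80%.

Broad underutilization rate ≈ 8.10%; headline unemployment rate ≈ 3.80%.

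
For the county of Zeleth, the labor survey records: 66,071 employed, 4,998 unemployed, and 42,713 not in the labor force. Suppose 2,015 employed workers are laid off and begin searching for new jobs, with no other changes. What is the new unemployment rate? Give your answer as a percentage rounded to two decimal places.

Initially, labor force = 66,071 + 4,998 = 71,069, so u = 4,998/71,069 = 7.03%.
After the change, employed falls and unemployed rises by 2,015; labor force unchanged → E = 64,056, U = 7,013, labor force = 71,069.
New unemployment rate = 7,013 / 71,069 = 9.87%.

New unemployment rate ≈ 9.87%.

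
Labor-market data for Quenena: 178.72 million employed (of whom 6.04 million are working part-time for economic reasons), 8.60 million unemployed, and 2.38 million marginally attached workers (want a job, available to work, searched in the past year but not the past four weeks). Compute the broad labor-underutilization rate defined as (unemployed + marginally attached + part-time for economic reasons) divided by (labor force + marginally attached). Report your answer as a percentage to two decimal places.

Labor force = 178.72 + 8.60 = 187.32 million.
Numerator = 8.60 + 2.38 + 6.04 = 17.02 million.
Denominator = 187.32 + 2.38 = 189.70 million.
Broad rate = 17.02 / 189.70 = 8.97%.

Broad underutilization rate ≈ 8.97%.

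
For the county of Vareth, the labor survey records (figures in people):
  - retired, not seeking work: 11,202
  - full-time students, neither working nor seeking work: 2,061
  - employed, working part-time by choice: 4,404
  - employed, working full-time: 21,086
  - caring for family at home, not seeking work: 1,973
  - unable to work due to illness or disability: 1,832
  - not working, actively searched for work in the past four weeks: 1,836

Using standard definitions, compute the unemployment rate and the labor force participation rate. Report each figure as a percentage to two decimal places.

Unemployment rate ≈ 6.72%; labor force participation rate ≈ 61.55%.

Employed = 4,404 + 21,086 = 25,490.
Unemployed = 1,836.
Labor force = 25,490 + 1,836 = 27,326.
Not in labor force = 11,202 + 2,061 + 1,973 + 1,832 = 17,068 (those not working and not actively searching are outside the labor force).
Civilian working-age population = 27,326 + 17,068 = 44,394.
Unemployment rate = 1,836 / 27,326 = 6.72%.
Labor force participation rate = 27,326 / 44,394 = 61.55%.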